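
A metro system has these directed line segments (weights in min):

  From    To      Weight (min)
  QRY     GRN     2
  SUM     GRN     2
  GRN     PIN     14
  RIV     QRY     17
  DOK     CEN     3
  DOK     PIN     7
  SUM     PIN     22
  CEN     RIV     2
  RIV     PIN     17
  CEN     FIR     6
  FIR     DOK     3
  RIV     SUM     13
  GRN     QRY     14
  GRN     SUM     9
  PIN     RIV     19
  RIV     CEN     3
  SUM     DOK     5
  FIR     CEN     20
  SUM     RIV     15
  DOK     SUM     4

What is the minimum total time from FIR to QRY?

23 min

Settle nodes by increasing distance from FIR:
FIR: 0
DOK: 3  (via FIR)
CEN: 6  (via DOK)
SUM: 7  (via DOK)
RIV: 8  (via CEN)
GRN: 9  (via SUM)
PIN: 10  (via DOK)
QRY: 23  (via GRN)
Shortest route: FIR → DOK → SUM → GRN → QRY = 23 min.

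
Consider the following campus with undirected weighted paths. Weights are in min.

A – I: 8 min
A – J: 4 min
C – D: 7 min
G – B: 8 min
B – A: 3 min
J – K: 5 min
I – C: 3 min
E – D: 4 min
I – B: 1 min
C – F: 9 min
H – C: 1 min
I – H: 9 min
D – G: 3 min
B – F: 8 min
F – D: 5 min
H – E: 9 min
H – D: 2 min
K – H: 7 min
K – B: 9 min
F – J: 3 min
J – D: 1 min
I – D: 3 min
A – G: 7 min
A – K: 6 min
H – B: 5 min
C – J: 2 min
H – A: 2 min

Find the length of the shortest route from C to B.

Shortest distances from C:
C: 0
H: 1  (via C)
J: 2  (via C)
A: 3  (via H)
D: 3  (via H)
I: 3  (via C)
B: 4  (via I)
Shortest route: C → I → B = 4 min.

4 min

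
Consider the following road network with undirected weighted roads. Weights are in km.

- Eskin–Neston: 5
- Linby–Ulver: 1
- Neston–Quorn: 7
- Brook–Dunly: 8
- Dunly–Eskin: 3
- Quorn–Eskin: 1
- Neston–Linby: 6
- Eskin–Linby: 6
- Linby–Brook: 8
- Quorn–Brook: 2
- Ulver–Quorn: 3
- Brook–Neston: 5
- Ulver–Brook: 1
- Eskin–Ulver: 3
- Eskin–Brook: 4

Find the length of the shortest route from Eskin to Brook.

3 km

Enumerating some paths:
Eskin–Ulver–Brook: 3+1 = 4
Eskin–Quorn–Brook: 1+2 = 3
Eskin–Brook: 4 = 4
The minimum is 3 km via Eskin–Quorn–Brook.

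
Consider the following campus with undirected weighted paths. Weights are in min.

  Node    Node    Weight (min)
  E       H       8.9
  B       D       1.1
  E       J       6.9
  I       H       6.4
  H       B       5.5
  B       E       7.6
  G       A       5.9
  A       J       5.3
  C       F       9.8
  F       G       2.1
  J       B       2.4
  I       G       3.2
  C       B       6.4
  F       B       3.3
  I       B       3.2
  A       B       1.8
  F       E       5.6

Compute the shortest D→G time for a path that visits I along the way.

7.5 min

Best D to I: D–B–I costing 4.3
Shortest I→G: I–G = 3.2
Total via I: 4.3 + 3.2 = 7.5 min.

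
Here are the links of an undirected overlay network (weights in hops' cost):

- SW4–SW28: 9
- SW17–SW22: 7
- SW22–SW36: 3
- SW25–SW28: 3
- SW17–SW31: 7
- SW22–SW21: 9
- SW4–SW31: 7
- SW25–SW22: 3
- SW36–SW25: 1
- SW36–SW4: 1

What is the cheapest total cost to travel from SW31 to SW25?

9 hops' cost

Compare a few routes:
SW31 → SW4 → SW36 → SW25: 7+1+1 = 9
SW31 → SW17 → SW22 → SW25: 7+7+3 = 17
SW31 → SW4 → SW36 → SW22 → SW25: 7+1+3+3 = 14
SW31 → SW17 → SW22 → SW36 → SW25: 7+7+3+1 = 18
The minimum is 9 hops' cost via SW31 → SW4 → SW36 → SW25.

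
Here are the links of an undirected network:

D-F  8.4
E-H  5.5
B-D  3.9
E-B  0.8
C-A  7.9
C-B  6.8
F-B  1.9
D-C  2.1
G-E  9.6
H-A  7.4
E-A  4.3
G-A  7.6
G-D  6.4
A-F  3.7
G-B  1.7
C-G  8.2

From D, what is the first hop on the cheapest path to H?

B

Compare a few routes:
D–G–B–E–H: 6.4+1.7+0.8+5.5 = 14.4
D–B–E–H: 3.9+0.8+5.5 = 10.2
The minimum is 10.2 via D–B–E–H.
So from D the first move is to B.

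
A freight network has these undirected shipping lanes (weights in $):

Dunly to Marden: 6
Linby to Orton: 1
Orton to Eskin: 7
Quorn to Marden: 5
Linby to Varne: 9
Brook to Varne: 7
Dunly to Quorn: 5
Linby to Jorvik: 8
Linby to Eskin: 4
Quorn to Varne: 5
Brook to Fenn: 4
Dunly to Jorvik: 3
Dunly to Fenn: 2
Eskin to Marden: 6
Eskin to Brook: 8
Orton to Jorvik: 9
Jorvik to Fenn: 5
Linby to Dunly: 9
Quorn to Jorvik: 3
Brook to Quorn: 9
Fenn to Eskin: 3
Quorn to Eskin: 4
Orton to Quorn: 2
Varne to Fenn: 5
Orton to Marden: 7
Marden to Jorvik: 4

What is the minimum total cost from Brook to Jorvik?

$9

Compare a few routes:
Brook - Fenn - Jorvik: 4+5 = 9
Brook - Quorn - Jorvik: 9+3 = 12
Cheapest is Brook - Fenn - Jorvik at $9.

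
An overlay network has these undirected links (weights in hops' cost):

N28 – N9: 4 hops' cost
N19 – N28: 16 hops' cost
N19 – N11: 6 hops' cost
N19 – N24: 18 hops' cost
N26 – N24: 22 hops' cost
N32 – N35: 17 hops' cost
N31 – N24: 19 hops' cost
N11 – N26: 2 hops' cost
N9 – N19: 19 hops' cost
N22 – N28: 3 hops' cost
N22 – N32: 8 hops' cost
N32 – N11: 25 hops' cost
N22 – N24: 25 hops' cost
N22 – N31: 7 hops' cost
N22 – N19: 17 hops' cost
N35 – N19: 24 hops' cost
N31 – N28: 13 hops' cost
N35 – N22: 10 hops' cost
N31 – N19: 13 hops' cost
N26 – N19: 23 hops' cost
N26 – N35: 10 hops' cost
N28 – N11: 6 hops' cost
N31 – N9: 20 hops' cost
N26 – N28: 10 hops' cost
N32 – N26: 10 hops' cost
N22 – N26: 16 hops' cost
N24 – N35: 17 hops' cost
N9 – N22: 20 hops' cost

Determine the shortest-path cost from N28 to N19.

Shortest distances from N28:
N28: 0
N22: 3  (via N28)
N9: 4  (via N28)
N11: 6  (via N28)
N26: 8  (via N11)
N31: 10  (via N22)
N32: 11  (via N22)
N19: 12  (via N11)
Shortest route: N28 → N11 → N19 = 12 hops' cost.

12 hops' cost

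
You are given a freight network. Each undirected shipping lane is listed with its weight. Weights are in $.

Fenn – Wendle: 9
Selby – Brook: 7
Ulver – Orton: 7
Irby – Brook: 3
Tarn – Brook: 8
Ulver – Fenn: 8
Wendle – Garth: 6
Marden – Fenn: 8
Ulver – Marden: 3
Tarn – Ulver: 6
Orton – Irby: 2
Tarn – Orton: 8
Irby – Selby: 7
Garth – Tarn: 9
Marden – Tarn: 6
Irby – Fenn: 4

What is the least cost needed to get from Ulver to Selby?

$16

Compare a few routes:
Ulver → Tarn → Brook → Selby: 6+8+7 = 21
Ulver → Fenn → Irby → Selby: 8+4+7 = 19
Ulver → Orton → Irby → Selby: 7+2+7 = 16
Ulver → Orton → Irby → Brook → Selby: 7+2+3+7 = 19
The minimum is $16 via Ulver → Orton → Irby → Selby.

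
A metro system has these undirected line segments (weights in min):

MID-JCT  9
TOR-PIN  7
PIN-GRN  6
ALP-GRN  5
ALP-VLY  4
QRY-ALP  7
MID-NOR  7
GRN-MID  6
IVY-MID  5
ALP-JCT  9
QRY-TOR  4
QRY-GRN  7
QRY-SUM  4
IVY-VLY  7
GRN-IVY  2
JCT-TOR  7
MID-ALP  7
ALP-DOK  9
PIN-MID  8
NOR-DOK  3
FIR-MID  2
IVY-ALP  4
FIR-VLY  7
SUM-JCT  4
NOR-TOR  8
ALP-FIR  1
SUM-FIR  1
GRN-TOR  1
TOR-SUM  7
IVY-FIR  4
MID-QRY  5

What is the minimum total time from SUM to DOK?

11 min

Running Dijkstra from SUM:
SUM: 0
FIR: 1  (via SUM)
ALP: 2  (via FIR)
MID: 3  (via FIR)
QRY: 4  (via SUM)
JCT: 4  (via SUM)
IVY: 5  (via FIR)
VLY: 6  (via ALP)
GRN: 7  (via ALP)
TOR: 7  (via SUM)
NOR: 10  (via MID)
PIN: 11  (via MID)
DOK: 11  (via ALP)
Shortest route: SUM → FIR → ALP → DOK = 11 min.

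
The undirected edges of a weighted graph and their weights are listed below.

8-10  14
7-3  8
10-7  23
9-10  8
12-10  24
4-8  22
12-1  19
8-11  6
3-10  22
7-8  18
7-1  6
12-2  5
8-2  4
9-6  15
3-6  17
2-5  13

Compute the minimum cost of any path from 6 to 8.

37

Candidate routes:
6 → 3 → 7 → 8: 17+8+18 = 43
6 → 3 → 10 → 8: 17+22+14 = 53
6 → 9 → 10 → 8: 15+8+14 = 37
Cheapest is 6 → 9 → 10 → 8 at 37.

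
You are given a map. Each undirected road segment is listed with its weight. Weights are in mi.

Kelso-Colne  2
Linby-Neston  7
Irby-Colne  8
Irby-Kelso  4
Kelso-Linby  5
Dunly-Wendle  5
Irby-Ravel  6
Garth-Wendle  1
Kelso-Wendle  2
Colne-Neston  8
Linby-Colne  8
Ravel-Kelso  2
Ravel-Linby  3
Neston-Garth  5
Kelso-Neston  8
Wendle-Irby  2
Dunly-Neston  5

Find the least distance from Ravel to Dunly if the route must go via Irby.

Shortest Ravel→Irby: Ravel–Irby = 6
Best Irby to Dunly: Irby–Wendle–Dunly costing 7
Total via Irby: 6 + 7 = 13 mi.

13 mi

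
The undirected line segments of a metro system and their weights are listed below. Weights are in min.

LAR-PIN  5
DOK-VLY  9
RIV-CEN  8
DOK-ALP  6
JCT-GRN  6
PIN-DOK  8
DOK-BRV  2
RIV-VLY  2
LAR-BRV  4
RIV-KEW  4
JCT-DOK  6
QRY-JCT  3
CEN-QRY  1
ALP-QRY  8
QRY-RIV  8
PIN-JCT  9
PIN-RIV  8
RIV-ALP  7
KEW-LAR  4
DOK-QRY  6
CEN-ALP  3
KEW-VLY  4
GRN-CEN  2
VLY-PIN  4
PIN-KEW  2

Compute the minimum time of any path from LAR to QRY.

Compare a few routes:
LAR–BRV–DOK–QRY: 4+2+6 = 12
LAR–BRV–DOK–JCT–QRY: 4+2+6+3 = 15
LAR–KEW–RIV–QRY: 4+4+8 = 16
LAR–BRV–DOK–ALP–CEN–QRY: 4+2+6+3+1 = 16
Cheapest is LAR–BRV–DOK–QRY at 12 min.

12 min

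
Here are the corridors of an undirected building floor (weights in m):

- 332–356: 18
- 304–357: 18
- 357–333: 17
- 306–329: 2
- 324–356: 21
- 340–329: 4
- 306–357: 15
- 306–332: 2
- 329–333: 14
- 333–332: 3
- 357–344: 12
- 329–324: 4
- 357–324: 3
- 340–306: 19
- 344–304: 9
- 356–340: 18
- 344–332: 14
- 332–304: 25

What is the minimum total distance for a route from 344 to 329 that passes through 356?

Best 344 to 356: 344 → 332 → 356 costing 32
Best 356 to 329: 356 → 340 → 329 costing 22
Total via 356: 32 + 22 = 54 m.

54 m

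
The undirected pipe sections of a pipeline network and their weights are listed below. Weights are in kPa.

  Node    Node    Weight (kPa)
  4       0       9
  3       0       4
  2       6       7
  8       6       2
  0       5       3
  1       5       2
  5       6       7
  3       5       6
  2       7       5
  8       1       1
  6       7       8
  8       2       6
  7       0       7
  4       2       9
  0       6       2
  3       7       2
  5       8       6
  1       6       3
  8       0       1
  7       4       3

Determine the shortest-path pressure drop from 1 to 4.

11 kPa

Candidate routes:
1 → 8 → 0 → 4: 1+1+9 = 11
1 → 5 → 3 → 7 → 4: 2+6+2+3 = 13
1 → 8 → 0 → 7 → 4: 1+1+7+3 = 12
The minimum is 11 kPa via 1 → 8 → 0 → 4.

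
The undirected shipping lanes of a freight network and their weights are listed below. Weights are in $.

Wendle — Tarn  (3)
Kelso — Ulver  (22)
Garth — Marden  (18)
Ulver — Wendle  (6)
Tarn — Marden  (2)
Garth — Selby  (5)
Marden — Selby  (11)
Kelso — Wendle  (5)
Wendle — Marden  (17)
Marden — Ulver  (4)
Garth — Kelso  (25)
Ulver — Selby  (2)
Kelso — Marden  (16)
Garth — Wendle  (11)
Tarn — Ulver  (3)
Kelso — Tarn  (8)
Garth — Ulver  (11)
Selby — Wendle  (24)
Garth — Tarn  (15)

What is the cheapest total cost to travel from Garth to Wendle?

$11

Running Dijkstra from Garth:
Garth: 0
Selby: 5  (via Garth)
Ulver: 7  (via Selby)
Tarn: 10  (via Ulver)
Wendle: 11  (via Garth)
Shortest route: Garth → Wendle = $11.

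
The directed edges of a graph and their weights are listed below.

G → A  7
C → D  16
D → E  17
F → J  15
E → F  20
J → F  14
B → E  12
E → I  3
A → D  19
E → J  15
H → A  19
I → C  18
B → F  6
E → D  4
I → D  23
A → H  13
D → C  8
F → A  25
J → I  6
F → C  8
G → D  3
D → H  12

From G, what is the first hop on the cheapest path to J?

D

Compare a few routes:
G - A - D - E - J: 7+19+17+15 = 58
G - A - D - E - F - J: 7+19+17+20+15 = 78
G - D - E - J: 3+17+15 = 35
G - D - E - F - J: 3+17+20+15 = 55
The minimum is 35 via G - D - E - J.
So from G the first move is to D.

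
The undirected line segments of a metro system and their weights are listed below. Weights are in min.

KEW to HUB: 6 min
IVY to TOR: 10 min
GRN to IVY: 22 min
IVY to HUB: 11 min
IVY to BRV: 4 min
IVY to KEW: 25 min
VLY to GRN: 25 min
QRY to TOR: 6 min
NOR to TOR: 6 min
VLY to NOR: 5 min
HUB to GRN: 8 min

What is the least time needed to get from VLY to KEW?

38 min

Candidate routes:
VLY–NOR–TOR–IVY–HUB–KEW: 5+6+10+11+6 = 38
VLY–NOR–TOR–IVY–GRN–HUB–KEW: 5+6+10+22+8+6 = 57
VLY–NOR–TOR–IVY–KEW: 5+6+10+25 = 46
VLY–GRN–HUB–KEW: 25+8+6 = 39
The minimum is 38 min via VLY–NOR–TOR–IVY–HUB–KEW.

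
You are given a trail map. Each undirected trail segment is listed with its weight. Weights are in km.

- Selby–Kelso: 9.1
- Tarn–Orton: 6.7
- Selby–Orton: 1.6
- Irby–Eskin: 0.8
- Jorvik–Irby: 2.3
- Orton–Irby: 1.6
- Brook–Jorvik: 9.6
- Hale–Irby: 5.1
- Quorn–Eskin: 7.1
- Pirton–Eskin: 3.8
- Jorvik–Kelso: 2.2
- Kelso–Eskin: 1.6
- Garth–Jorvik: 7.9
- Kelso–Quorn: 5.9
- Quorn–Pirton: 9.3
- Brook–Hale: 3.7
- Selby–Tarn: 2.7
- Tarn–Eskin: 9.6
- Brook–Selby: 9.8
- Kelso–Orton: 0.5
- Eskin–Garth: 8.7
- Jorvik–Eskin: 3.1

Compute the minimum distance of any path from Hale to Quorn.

Candidate routes:
Hale - Irby - Eskin - Kelso - Quorn: 5.1+0.8+1.6+5.9 = 13.4
Hale - Irby - Jorvik - Kelso - Quorn: 5.1+2.3+2.2+5.9 = 15.5
Hale - Irby - Orton - Kelso - Quorn: 5.1+1.6+0.5+5.9 = 13.1
Hale - Irby - Eskin - Quorn: 5.1+0.8+7.1 = 13
The minimum is 13 km via Hale - Irby - Eskin - Quorn.

13 km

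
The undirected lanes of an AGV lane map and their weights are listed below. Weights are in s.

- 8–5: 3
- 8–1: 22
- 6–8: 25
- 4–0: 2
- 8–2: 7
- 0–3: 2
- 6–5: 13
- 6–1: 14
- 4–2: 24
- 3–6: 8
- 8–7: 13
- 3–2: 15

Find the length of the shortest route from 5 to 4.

25 s

Candidate routes:
5–6–3–0–4: 13+8+2+2 = 25
5–8–2–3–0–4: 3+7+15+2+2 = 29
Cheapest is 5–6–3–0–4 at 25 s.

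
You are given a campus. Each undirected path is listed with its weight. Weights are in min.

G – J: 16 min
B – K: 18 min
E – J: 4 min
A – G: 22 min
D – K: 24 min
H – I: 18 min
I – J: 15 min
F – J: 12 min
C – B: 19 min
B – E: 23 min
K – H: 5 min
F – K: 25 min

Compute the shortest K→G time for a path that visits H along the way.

54 min

Shortest K→H: K–H = 5
Best H to G: H–I–J–G costing 49
Total via H: 5 + 49 = 54 min.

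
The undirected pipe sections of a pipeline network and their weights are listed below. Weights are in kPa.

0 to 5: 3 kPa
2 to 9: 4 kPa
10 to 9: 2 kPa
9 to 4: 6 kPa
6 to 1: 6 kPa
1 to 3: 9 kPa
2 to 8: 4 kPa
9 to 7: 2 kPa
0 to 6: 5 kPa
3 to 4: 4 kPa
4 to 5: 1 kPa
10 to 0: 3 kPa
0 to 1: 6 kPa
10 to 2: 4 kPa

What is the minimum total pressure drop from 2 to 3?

14 kPa

Settle nodes by increasing distance from 2:
2: 0
8: 4  (via 2)
9: 4  (via 2)
10: 4  (via 2)
7: 6  (via 9)
0: 7  (via 10)
4: 10  (via 9)
5: 10  (via 0)
6: 12  (via 0)
1: 13  (via 0)
3: 14  (via 4)
Shortest route: 2–9–4–3 = 14 kPa.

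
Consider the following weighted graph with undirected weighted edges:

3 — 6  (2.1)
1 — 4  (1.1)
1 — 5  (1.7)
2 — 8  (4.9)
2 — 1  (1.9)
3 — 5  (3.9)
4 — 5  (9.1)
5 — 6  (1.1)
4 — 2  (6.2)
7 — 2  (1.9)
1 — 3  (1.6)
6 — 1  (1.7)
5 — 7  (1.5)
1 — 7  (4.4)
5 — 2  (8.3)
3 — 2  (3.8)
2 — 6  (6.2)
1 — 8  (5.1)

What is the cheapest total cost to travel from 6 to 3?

Enumerating some paths:
6 - 3: 2.1 = 2.1
6 - 1 - 3: 1.7+1.6 = 3.3
6 - 5 - 1 - 3: 1.1+1.7+1.6 = 4.4
6 - 5 - 3: 1.1+3.9 = 5
Cheapest is 6 - 3 at 2.1.

2.1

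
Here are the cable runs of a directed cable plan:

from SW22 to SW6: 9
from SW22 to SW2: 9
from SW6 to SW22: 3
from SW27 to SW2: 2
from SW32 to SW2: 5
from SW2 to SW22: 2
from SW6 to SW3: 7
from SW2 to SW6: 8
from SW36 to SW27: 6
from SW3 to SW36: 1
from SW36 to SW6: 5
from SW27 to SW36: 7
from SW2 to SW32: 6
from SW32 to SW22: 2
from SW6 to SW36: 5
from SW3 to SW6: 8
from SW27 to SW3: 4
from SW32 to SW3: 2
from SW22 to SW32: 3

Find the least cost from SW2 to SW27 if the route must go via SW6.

19

Best SW2 to SW6: SW2 → SW6 costing 8
Shortest SW6→SW27: SW6 → SW36 → SW27 = 11
Total via SW6: 8 + 11 = 19.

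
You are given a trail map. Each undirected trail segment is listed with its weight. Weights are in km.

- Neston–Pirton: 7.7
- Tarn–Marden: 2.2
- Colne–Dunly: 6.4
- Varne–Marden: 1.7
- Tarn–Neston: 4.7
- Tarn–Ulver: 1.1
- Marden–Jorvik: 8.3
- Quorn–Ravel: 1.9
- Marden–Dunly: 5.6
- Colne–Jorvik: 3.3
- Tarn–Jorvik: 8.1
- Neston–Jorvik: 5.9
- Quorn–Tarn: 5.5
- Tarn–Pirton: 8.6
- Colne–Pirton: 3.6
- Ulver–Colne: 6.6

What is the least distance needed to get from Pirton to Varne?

12.5 km

Running Dijkstra from Pirton:
Pirton: 0
Colne: 3.6  (via Pirton)
Jorvik: 6.9  (via Colne)
Neston: 7.7  (via Pirton)
Tarn: 8.6  (via Pirton)
Ulver: 9.7  (via Tarn)
Dunly: 10  (via Colne)
Marden: 10.8  (via Tarn)
Varne: 12.5  (via Marden)
Shortest route: Pirton → Tarn → Marden → Varne = 12.5 km.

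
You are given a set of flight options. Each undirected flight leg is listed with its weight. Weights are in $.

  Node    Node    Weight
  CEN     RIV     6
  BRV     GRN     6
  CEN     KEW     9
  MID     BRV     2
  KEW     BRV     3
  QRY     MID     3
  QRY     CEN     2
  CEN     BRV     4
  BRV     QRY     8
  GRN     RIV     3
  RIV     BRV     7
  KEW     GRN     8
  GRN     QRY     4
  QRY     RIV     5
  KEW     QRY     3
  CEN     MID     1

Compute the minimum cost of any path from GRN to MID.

Candidate routes:
GRN - BRV - MID: 6+2 = 8
GRN - RIV - QRY - CEN - MID: 3+5+2+1 = 11
GRN - QRY - MID: 4+3 = 7
GRN - RIV - CEN - MID: 3+6+1 = 10
The minimum is $7 via GRN - QRY - MID.

$7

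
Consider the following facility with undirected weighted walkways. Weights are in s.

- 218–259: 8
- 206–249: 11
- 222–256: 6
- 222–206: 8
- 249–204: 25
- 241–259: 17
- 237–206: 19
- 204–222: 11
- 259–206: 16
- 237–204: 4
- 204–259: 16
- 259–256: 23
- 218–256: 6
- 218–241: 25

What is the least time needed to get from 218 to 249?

31 s

Shortest distances from 218:
218: 0
256: 6  (via 218)
259: 8  (via 218)
222: 12  (via 256)
206: 20  (via 222)
204: 23  (via 222)
241: 25  (via 218)
237: 27  (via 204)
249: 31  (via 206)
Shortest route: 218 → 256 → 222 → 206 → 249 = 31 s.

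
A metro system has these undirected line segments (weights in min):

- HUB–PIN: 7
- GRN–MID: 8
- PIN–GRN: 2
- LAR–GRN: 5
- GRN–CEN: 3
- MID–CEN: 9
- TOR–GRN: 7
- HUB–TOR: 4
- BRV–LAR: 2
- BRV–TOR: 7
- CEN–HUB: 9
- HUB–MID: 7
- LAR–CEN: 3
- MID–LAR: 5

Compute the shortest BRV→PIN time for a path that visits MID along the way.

Best BRV to MID: BRV–LAR–MID costing 7
Best MID to PIN: MID–GRN–PIN costing 10
Total via MID: 7 + 10 = 17 min.

17 min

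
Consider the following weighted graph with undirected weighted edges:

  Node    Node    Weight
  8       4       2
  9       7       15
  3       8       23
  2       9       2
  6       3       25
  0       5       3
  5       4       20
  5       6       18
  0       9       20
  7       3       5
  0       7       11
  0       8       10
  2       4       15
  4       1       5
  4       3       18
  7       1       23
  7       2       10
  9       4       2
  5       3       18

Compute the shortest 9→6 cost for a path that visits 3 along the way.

42

Shortest 9→3: 9–2–7–3 = 17
Shortest 3→6: 3–6 = 25
Total via 3: 17 + 25 = 42.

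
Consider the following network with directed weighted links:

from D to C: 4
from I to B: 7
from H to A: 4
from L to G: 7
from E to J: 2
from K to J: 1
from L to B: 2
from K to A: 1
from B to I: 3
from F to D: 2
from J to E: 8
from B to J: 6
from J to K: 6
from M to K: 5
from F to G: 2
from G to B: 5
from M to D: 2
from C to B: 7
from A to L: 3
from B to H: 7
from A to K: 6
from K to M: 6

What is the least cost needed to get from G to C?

29

Settle nodes by increasing distance from G:
G: 0
B: 5  (via G)
I: 8  (via B)
J: 11  (via B)
H: 12  (via B)
A: 16  (via H)
K: 17  (via J)
E: 19  (via J)
L: 19  (via A)
M: 23  (via K)
D: 25  (via M)
C: 29  (via D)
Shortest route: G → B → J → K → M → D → C = 29.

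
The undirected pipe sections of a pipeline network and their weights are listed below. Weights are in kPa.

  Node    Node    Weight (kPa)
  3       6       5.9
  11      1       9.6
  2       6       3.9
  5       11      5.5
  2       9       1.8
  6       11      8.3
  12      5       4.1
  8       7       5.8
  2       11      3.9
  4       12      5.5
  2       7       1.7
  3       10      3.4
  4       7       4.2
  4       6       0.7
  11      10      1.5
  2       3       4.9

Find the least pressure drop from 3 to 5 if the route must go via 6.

Shortest 3→6: 3–6 = 5.9
Best 6 to 5: 6–4–12–5 costing 10.3
Total via 6: 5.9 + 10.3 = 16.2 kPa.

16.2 kPa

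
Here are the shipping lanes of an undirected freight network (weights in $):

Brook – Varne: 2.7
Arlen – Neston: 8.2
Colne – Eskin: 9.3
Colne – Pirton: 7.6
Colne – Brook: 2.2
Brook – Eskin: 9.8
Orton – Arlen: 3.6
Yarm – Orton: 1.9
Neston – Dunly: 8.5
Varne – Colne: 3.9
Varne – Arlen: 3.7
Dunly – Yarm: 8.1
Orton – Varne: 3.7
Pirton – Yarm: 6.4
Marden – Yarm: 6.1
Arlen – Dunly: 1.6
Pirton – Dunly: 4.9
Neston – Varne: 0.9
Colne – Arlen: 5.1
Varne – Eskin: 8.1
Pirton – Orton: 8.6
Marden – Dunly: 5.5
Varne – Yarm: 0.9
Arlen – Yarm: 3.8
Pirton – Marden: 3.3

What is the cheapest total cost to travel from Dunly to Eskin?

$13.4

Candidate routes:
Dunly - Arlen - Colne - Eskin: 1.6+5.1+9.3 = 16
Dunly - Arlen - Varne - Eskin: 1.6+3.7+8.1 = 13.4
Dunly - Arlen - Orton - Yarm - Varne - Eskin: 1.6+3.6+1.9+0.9+8.1 = 16.1
Dunly - Arlen - Yarm - Varne - Eskin: 1.6+3.8+0.9+8.1 = 14.4
The minimum is $13.4 via Dunly - Arlen - Varne - Eskin.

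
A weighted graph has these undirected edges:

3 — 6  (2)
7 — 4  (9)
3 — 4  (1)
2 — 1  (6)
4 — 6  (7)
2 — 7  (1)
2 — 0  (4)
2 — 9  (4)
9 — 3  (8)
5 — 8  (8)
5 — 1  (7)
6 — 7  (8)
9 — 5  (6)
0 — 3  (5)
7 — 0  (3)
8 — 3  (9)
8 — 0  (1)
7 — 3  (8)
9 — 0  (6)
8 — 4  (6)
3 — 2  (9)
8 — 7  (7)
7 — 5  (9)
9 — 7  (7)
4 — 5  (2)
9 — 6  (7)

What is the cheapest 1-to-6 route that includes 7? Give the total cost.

Shortest 1→7: 1–2–7 = 7
Shortest 7→6: 7–6 = 8
Total via 7: 7 + 8 = 15.

15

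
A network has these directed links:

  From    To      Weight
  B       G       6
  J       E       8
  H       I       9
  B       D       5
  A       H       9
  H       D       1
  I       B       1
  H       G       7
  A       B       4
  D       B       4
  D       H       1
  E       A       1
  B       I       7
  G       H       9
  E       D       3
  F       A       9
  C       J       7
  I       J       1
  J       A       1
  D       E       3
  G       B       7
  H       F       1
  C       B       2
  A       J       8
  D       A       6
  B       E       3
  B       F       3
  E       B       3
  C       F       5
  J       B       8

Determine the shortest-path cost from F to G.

Settle nodes by increasing distance from F:
F: 0
A: 9  (via F)
B: 13  (via A)
E: 16  (via B)
J: 17  (via A)
D: 18  (via B)
H: 18  (via A)
G: 19  (via B)
Shortest route: F–A–B–G = 19.

19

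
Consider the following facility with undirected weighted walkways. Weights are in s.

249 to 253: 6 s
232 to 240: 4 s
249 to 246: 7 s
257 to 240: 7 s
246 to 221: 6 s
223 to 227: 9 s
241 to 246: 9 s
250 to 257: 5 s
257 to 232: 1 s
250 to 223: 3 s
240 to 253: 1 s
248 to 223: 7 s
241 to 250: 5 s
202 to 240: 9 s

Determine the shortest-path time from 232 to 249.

Running Dijkstra from 232:
232: 0
257: 1  (via 232)
240: 4  (via 232)
253: 5  (via 240)
250: 6  (via 257)
223: 9  (via 250)
241: 11  (via 250)
249: 11  (via 253)
Shortest route: 232 → 240 → 253 → 249 = 11 s.

11 s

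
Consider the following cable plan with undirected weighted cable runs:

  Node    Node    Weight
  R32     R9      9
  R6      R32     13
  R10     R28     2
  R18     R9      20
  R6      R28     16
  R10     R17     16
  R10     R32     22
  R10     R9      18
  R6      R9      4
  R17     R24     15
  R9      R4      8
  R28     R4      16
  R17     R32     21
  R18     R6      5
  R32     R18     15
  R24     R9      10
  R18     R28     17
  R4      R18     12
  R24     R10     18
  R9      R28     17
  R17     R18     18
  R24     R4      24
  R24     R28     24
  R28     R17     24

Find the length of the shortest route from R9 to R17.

Settle nodes by increasing distance from R9:
R9: 0
R6: 4  (via R9)
R4: 8  (via R9)
R18: 9  (via R6)
R32: 9  (via R9)
R24: 10  (via R9)
R28: 17  (via R9)
R10: 18  (via R9)
R17: 25  (via R24)
Shortest route: R9 → R24 → R17 = 25.

25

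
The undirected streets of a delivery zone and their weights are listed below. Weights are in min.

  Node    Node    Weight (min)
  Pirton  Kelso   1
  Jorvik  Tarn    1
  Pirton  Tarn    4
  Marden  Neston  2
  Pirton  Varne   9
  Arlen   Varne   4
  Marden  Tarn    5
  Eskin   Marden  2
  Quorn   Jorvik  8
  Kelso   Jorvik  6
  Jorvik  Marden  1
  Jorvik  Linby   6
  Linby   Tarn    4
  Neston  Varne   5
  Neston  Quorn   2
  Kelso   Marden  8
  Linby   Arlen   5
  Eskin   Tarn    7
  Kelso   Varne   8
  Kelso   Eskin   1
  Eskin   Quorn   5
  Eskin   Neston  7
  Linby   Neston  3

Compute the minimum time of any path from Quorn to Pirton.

7 min

Compare a few routes:
Quorn - Neston - Marden - Jorvik - Tarn - Pirton: 2+2+1+1+4 = 10
Quorn - Neston - Marden - Eskin - Kelso - Pirton: 2+2+2+1+1 = 8
Quorn - Eskin - Kelso - Pirton: 5+1+1 = 7
The minimum is 7 min via Quorn - Eskin - Kelso - Pirton.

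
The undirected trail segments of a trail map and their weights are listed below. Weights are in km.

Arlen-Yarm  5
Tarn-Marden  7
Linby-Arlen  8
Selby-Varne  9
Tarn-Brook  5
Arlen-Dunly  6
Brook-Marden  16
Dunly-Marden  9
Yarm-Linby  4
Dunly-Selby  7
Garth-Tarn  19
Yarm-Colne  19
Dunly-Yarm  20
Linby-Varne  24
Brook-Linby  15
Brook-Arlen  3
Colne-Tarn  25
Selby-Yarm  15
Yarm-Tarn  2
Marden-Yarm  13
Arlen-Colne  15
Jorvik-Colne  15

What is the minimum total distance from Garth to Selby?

36 km

Enumerating some paths:
Garth–Tarn–Brook–Arlen–Dunly–Selby: 19+5+3+6+7 = 40
Garth–Tarn–Yarm–Selby: 19+2+15 = 36
Garth–Tarn–Marden–Dunly–Selby: 19+7+9+7 = 42
Garth–Tarn–Yarm–Arlen–Dunly–Selby: 19+2+5+6+7 = 39
The minimum is 36 km via Garth–Tarn–Yarm–Selby.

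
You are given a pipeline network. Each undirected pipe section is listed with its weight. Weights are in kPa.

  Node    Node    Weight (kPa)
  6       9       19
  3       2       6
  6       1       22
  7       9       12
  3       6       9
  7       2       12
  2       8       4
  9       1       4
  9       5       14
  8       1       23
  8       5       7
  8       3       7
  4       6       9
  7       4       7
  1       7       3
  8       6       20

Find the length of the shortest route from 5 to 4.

Candidate routes:
5 → 9 → 1 → 7 → 4: 14+4+3+7 = 28
5 → 8 → 2 → 7 → 4: 7+4+12+7 = 30
Cheapest is 5 → 9 → 1 → 7 → 4 at 28 kPa.

28 kPa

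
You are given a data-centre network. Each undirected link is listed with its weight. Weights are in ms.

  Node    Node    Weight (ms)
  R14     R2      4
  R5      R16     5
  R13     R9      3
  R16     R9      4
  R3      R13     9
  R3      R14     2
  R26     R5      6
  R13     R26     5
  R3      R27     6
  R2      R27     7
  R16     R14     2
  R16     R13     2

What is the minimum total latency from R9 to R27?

Candidate routes:
R9 → R16 → R14 → R3 → R27: 4+2+2+6 = 14
R9 → R13 → R16 → R14 → R3 → R27: 3+2+2+2+6 = 15
Cheapest is R9 → R16 → R14 → R3 → R27 at 14 ms.

14 ms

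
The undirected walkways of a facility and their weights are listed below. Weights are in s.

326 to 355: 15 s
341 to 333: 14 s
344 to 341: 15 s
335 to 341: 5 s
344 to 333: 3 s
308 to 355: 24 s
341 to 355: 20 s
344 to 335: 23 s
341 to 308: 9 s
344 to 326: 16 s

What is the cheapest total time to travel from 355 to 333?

Shortest distances from 355:
355: 0
326: 15  (via 355)
341: 20  (via 355)
308: 24  (via 355)
335: 25  (via 341)
344: 31  (via 326)
333: 34  (via 341)
Shortest route: 355–341–333 = 34 s.

34 s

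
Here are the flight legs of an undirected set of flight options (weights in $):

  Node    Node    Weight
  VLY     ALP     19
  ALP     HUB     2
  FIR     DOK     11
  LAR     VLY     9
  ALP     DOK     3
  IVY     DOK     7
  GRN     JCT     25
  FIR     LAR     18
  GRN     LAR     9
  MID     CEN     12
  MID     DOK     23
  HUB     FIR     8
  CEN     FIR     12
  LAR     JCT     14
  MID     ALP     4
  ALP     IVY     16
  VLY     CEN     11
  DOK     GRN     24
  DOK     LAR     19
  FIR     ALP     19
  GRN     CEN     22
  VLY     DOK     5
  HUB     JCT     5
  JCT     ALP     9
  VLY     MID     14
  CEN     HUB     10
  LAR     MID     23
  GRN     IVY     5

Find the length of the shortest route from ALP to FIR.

$10

Settle nodes by increasing distance from ALP:
ALP: 0
HUB: 2  (via ALP)
DOK: 3  (via ALP)
MID: 4  (via ALP)
JCT: 7  (via HUB)
VLY: 8  (via DOK)
FIR: 10  (via HUB)
Shortest route: ALP–HUB–FIR = $10.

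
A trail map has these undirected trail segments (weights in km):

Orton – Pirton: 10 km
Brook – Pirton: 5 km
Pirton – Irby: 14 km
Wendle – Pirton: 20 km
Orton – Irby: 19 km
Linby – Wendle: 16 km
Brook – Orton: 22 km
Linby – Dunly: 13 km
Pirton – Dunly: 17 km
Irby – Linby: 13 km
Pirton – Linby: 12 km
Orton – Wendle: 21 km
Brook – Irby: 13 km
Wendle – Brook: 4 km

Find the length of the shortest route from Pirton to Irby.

Shortest distances from Pirton:
Pirton: 0
Brook: 5  (via Pirton)
Wendle: 9  (via Brook)
Orton: 10  (via Pirton)
Linby: 12  (via Pirton)
Irby: 14  (via Pirton)
Shortest route: Pirton → Irby = 14 km.

14 km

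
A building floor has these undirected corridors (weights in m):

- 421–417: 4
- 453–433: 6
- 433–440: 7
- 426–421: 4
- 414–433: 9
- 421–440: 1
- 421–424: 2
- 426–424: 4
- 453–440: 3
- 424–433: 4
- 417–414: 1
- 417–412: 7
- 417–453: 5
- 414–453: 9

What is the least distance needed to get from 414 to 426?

9 m

Candidate routes:
414 - 417 - 421 - 426: 1+4+4 = 9
414 - 417 - 421 - 424 - 426: 1+4+2+4 = 11
414 - 417 - 453 - 440 - 421 - 424 - 426: 1+5+3+1+2+4 = 16
414 - 417 - 453 - 440 - 421 - 426: 1+5+3+1+4 = 14
Cheapest is 414 - 417 - 421 - 426 at 9 m.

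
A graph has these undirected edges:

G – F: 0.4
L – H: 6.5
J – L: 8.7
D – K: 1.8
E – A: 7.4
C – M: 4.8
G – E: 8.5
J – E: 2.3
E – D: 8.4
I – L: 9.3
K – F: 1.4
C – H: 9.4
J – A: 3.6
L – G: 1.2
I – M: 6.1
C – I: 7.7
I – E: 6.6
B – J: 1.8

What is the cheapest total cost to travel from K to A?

15.3

Running Dijkstra from K:
K: 0
F: 1.4  (via K)
D: 1.8  (via K)
G: 1.8  (via F)
L: 3  (via G)
H: 9.5  (via L)
E: 10.2  (via D)
J: 11.7  (via L)
I: 12.3  (via L)
B: 13.5  (via J)
A: 15.3  (via J)
Shortest route: K–F–G–L–J–A = 15.3.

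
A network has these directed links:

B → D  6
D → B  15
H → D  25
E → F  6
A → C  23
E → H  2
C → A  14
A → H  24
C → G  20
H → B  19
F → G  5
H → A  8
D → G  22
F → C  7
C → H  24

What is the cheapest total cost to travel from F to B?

50

Running Dijkstra from F:
F: 0
G: 5  (via F)
C: 7  (via F)
A: 21  (via C)
H: 31  (via C)
B: 50  (via H)
Shortest route: F → C → H → B = 50.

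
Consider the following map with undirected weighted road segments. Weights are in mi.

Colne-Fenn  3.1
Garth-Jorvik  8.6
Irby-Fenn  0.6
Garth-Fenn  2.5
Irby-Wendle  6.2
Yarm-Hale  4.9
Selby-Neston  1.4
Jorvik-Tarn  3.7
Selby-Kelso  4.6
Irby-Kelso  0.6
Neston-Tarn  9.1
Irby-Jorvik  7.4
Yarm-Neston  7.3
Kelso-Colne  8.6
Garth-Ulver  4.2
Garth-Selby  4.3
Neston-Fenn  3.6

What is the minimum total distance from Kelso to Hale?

Compare a few routes:
Kelso → Selby → Garth → Fenn → Neston → Yarm → Hale: 4.6+4.3+2.5+3.6+7.3+4.9 = 27.2
Kelso → Irby → Fenn → Neston → Yarm → Hale: 0.6+0.6+3.6+7.3+4.9 = 17
Kelso → Selby → Neston → Yarm → Hale: 4.6+1.4+7.3+4.9 = 18.2
Kelso → Irby → Fenn → Garth → Selby → Neston → Yarm → Hale: 0.6+0.6+2.5+4.3+1.4+7.3+4.9 = 21.6
Cheapest is Kelso → Irby → Fenn → Neston → Yarm → Hale at 17 mi.

17 mi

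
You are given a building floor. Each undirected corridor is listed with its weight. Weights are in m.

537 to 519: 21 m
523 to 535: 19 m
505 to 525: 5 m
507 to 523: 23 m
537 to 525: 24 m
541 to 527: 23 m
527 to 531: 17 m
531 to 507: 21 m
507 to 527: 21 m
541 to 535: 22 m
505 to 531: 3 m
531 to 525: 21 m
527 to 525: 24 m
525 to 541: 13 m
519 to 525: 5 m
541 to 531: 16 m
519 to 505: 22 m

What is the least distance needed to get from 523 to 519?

Enumerating some paths:
523–507–531–505–519: 23+21+3+22 = 69
523–535–541–531–505–525–519: 19+22+16+3+5+5 = 70
523–535–541–525–519: 19+22+13+5 = 59
523–507–531–505–525–519: 23+21+3+5+5 = 57
Cheapest is 523–507–531–505–525–519 at 57 m.

57 m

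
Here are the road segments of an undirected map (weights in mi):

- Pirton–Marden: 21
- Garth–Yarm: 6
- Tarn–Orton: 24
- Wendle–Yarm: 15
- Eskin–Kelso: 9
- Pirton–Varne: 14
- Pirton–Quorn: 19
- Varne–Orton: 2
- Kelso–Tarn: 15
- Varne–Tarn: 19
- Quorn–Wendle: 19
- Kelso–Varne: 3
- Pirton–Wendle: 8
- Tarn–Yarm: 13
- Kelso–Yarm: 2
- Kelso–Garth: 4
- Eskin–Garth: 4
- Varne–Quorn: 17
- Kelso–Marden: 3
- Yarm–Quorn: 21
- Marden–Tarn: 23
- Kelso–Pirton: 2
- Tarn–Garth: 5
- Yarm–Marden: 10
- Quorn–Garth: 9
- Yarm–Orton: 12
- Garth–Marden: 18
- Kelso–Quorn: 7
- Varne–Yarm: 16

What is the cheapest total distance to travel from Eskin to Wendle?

Candidate routes:
Eskin → Kelso → Pirton → Wendle: 9+2+8 = 19
Eskin → Garth → Yarm → Kelso → Pirton → Wendle: 4+6+2+2+8 = 22
Eskin → Garth → Kelso → Pirton → Wendle: 4+4+2+8 = 18
The minimum is 18 mi via Eskin → Garth → Kelso → Pirton → Wendle.

18 mi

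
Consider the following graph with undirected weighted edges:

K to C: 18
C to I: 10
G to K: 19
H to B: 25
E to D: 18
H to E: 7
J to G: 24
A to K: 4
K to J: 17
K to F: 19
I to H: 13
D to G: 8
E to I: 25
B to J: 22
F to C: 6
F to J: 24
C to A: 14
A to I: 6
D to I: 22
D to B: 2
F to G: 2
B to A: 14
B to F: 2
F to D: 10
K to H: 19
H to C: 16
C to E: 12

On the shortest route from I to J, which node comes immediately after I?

A

Compare a few routes:
I–A–K–J: 6+4+17 = 27
I–C–F–B–J: 10+6+2+22 = 40
I–C–F–J: 10+6+24 = 40
The minimum is 27 via I–A–K–J.
So from I the first move is to A.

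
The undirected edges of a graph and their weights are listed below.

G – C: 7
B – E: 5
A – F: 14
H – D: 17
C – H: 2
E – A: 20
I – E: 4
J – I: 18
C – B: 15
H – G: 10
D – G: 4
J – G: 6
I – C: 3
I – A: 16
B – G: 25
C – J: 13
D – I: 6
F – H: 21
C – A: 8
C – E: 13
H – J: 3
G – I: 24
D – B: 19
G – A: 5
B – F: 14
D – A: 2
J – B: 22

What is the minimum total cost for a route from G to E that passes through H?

Best G to H: G–J–H costing 9
Best H to E: H–C–I–E costing 9
Total via H: 9 + 9 = 18.

18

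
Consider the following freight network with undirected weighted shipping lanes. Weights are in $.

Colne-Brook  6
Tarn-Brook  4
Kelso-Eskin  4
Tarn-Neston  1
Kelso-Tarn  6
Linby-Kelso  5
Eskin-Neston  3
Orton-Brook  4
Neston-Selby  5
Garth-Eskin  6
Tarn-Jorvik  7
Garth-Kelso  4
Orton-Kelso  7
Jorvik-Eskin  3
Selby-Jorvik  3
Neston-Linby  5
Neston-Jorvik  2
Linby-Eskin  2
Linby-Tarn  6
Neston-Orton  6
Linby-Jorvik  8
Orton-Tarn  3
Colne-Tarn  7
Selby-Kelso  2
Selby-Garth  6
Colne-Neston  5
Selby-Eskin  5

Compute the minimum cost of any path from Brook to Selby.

$10

Shortest distances from Brook:
Brook: 0
Tarn: 4  (via Brook)
Orton: 4  (via Brook)
Neston: 5  (via Tarn)
Colne: 6  (via Brook)
Jorvik: 7  (via Neston)
Eskin: 8  (via Neston)
Selby: 10  (via Neston)
Shortest route: Brook → Tarn → Neston → Selby = $10.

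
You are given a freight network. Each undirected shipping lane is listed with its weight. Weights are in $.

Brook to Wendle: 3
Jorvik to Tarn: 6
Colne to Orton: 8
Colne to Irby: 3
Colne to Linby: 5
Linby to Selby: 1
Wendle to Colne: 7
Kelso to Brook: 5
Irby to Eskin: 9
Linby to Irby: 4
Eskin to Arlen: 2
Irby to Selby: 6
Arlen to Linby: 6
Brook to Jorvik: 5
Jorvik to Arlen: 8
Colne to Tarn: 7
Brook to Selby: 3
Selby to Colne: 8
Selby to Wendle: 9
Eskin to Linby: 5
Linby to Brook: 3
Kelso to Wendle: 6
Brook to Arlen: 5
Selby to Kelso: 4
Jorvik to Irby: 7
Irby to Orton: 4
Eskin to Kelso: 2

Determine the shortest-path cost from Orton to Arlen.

Shortest distances from Orton:
Orton: 0
Irby: 4  (via Orton)
Colne: 7  (via Irby)
Linby: 8  (via Irby)
Selby: 9  (via Linby)
Jorvik: 11  (via Irby)
Brook: 11  (via Linby)
Kelso: 13  (via Selby)
Eskin: 13  (via Irby)
Arlen: 14  (via Linby)
Shortest route: Orton → Irby → Linby → Arlen = $14.

$14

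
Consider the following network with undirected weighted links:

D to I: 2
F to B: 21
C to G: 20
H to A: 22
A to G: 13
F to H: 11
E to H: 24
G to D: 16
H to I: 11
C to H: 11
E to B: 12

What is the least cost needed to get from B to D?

45

Compare a few routes:
B - E - H - I - D: 12+24+11+2 = 49
B - F - H - I - D: 21+11+11+2 = 45
B - F - H - C - G - D: 21+11+11+20+16 = 79
B - E - H - C - G - D: 12+24+11+20+16 = 83
Cheapest is B - F - H - I - D at 45.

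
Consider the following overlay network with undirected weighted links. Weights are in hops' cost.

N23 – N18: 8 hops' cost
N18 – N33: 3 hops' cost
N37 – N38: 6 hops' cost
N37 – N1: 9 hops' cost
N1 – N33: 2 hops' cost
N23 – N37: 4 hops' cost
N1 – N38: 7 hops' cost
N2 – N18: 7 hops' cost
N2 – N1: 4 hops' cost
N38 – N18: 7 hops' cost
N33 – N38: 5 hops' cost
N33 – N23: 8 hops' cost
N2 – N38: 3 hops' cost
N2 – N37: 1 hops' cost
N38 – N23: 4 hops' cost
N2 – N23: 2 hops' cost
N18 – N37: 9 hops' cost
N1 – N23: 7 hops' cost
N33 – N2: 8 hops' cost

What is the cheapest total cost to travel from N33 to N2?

6 hops' cost

Compare a few routes:
N33 → N38 → N2: 5+3 = 8
N33 → N1 → N2: 2+4 = 6
N33 → N2: 8 = 8
Cheapest is N33 → N1 → N2 at 6 hops' cost.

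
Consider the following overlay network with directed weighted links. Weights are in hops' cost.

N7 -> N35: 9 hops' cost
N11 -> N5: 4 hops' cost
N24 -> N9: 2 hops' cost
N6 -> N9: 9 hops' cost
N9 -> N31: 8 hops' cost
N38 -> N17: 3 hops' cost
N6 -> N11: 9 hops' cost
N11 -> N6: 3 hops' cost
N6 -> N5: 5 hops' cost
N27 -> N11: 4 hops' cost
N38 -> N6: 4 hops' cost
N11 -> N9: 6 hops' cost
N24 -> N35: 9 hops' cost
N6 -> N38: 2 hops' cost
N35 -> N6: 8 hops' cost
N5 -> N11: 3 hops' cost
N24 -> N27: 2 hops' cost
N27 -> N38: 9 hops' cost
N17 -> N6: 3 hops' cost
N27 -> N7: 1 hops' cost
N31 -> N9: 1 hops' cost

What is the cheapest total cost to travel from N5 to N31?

17 hops' cost

Candidate routes:
N5 - N11 - N6 - N9 - N31: 3+3+9+8 = 23
N5 - N11 - N9 - N31: 3+6+8 = 17
The minimum is 17 hops' cost via N5 - N11 - N9 - N31.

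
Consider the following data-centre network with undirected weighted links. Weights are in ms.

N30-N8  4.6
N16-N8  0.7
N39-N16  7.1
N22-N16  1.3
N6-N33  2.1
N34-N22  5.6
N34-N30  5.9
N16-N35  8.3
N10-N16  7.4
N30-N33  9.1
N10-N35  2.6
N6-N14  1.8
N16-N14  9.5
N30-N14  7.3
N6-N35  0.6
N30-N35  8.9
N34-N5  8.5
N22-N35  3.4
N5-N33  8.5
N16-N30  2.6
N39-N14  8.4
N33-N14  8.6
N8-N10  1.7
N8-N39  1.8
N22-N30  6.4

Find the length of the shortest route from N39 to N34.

Running Dijkstra from N39:
N39: 0
N8: 1.8  (via N39)
N16: 2.5  (via N8)
N10: 3.5  (via N8)
N22: 3.8  (via N16)
N30: 5.1  (via N16)
N35: 6.1  (via N10)
N6: 6.7  (via N35)
N14: 8.4  (via N39)
N33: 8.8  (via N6)
N34: 9.4  (via N22)
Shortest route: N39–N8–N16–N22–N34 = 9.4 ms.

9.4 ms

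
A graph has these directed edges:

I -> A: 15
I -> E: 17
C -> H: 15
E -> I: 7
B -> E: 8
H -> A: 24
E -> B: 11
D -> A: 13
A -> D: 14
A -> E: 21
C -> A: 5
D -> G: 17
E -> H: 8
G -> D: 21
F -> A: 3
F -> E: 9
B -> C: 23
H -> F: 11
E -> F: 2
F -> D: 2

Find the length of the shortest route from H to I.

Settle nodes by increasing distance from H:
H: 0
F: 11  (via H)
D: 13  (via F)
A: 14  (via F)
E: 20  (via F)
I: 27  (via E)
Shortest route: H–F–E–I = 27.

27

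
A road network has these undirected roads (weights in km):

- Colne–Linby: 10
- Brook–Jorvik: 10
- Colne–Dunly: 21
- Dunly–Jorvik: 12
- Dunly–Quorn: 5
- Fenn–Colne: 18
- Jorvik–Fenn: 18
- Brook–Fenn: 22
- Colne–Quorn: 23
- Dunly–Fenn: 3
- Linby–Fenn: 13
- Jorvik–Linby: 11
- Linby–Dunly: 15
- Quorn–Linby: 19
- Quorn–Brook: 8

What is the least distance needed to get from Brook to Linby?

21 km

Settle nodes by increasing distance from Brook:
Brook: 0
Quorn: 8  (via Brook)
Jorvik: 10  (via Brook)
Dunly: 13  (via Quorn)
Fenn: 16  (via Dunly)
Linby: 21  (via Jorvik)
Shortest route: Brook → Jorvik → Linby = 21 km.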